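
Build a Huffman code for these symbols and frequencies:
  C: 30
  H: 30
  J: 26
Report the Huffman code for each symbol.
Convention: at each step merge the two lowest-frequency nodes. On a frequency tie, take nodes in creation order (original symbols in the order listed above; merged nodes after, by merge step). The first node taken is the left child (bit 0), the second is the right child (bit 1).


Huffman tree construction:
Step 1: Merge J(26) + C(30) = 56
Step 2: Merge H(30) + (J+C)(56) = 86
Read each symbol's code off the tree from the root (left child = 0, right child = 1).

Codes:
  C: 11 (length 2)
  H: 0 (length 1)
  J: 10 (length 2)
Average code length: 142/86 = 1.6512 bits/symbol


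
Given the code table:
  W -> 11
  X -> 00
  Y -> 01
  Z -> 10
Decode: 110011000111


Decoding:
11 -> W
00 -> X
11 -> W
00 -> X
01 -> Y
11 -> W


Result: WXWXYW


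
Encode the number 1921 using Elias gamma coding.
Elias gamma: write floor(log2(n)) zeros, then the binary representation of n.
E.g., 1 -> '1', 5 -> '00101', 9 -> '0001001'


num_bits = floor(log2(1921)) + 1 = 11
leading_zeros = num_bits - 1 = 10
binary(1921) = 11110000001

Elias gamma(1921) = '0000000000' + '11110000001' = 000000000011110000001 (21 bits)


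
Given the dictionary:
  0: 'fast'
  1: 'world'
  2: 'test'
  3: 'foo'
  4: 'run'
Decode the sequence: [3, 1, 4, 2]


Look up each index in the dictionary:
  3 -> 'foo'
  1 -> 'world'
  4 -> 'run'
  2 -> 'test'

Decoded: "foo world run test"


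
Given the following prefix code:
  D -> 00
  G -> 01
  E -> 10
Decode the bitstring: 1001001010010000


Decoding step by step:
Bits 10 -> E
Bits 01 -> G
Bits 00 -> D
Bits 10 -> E
Bits 10 -> E
Bits 01 -> G
Bits 00 -> D
Bits 00 -> D


Decoded message: EGDEEGDD


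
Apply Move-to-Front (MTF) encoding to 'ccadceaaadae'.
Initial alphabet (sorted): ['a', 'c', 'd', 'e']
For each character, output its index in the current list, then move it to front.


MTF encoding:
'c': index 1 in ['a', 'c', 'd', 'e'] -> ['c', 'a', 'd', 'e']
'c': index 0 in ['c', 'a', 'd', 'e'] -> ['c', 'a', 'd', 'e']
'a': index 1 in ['c', 'a', 'd', 'e'] -> ['a', 'c', 'd', 'e']
'd': index 2 in ['a', 'c', 'd', 'e'] -> ['d', 'a', 'c', 'e']
'c': index 2 in ['d', 'a', 'c', 'e'] -> ['c', 'd', 'a', 'e']
'e': index 3 in ['c', 'd', 'a', 'e'] -> ['e', 'c', 'd', 'a']
'a': index 3 in ['e', 'c', 'd', 'a'] -> ['a', 'e', 'c', 'd']
'a': index 0 in ['a', 'e', 'c', 'd'] -> ['a', 'e', 'c', 'd']
'a': index 0 in ['a', 'e', 'c', 'd'] -> ['a', 'e', 'c', 'd']
'd': index 3 in ['a', 'e', 'c', 'd'] -> ['d', 'a', 'e', 'c']
'a': index 1 in ['d', 'a', 'e', 'c'] -> ['a', 'd', 'e', 'c']
'e': index 2 in ['a', 'd', 'e', 'c'] -> ['e', 'a', 'd', 'c']


Output: [1, 0, 1, 2, 2, 3, 3, 0, 0, 3, 1, 2]


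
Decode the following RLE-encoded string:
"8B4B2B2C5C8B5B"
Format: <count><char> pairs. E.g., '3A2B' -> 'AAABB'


Expanding each <count><char> pair:
  8B -> 'BBBBBBBB'
  4B -> 'BBBB'
  2B -> 'BB'
  2C -> 'CC'
  5C -> 'CCCCC'
  8B -> 'BBBBBBBB'
  5B -> 'BBBBB'

Decoded = BBBBBBBBBBBBBBCCCCCCCBBBBBBBBBBBBB


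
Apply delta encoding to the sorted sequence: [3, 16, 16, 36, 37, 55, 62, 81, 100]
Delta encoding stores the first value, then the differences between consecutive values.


First value: 3
Deltas:
  16 - 3 = 13
  16 - 16 = 0
  36 - 16 = 20
  37 - 36 = 1
  55 - 37 = 18
  62 - 55 = 7
  81 - 62 = 19
  100 - 81 = 19


Delta encoded: [3, 13, 0, 20, 1, 18, 7, 19, 19]


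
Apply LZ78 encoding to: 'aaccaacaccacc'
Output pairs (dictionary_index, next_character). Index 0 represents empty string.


LZ78 encoding steps:
Dictionary: {0: ''}
Step 1: w='' (idx 0), next='a' -> output (0, 'a'), add 'a' as idx 1
Step 2: w='a' (idx 1), next='c' -> output (1, 'c'), add 'ac' as idx 2
Step 3: w='' (idx 0), next='c' -> output (0, 'c'), add 'c' as idx 3
Step 4: w='a' (idx 1), next='a' -> output (1, 'a'), add 'aa' as idx 4
Step 5: w='c' (idx 3), next='a' -> output (3, 'a'), add 'ca' as idx 5
Step 6: w='c' (idx 3), next='c' -> output (3, 'c'), add 'cc' as idx 6
Step 7: w='ac' (idx 2), next='c' -> output (2, 'c'), add 'acc' as idx 7


Encoded: [(0, 'a'), (1, 'c'), (0, 'c'), (1, 'a'), (3, 'a'), (3, 'c'), (2, 'c')]


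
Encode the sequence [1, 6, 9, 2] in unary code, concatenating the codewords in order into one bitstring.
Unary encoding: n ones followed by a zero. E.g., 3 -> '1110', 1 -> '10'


Encode each number as n ones followed by a terminating 0:
  1 -> 10 (2 bits)
  6 -> 1111110 (7 bits)
  9 -> 1111111110 (10 bits)
  2 -> 110 (3 bits)
Total length = 2 + 7 + 10 + 3 = 22 bits.

Unary([1, 6, 9, 2]) = 1011111101111111110110 (22 bits)


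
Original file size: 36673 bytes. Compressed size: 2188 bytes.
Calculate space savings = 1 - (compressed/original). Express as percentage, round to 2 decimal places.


ratio = compressed/original = 2188/36673 = 0.059662
savings = 1 - ratio = 1 - 0.059662 = 0.940338
as a percentage: 0.940338 * 100 = 94.03%

Space savings = 1 - 2188/36673 = 94.03%


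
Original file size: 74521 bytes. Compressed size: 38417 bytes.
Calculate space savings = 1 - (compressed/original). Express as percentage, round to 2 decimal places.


ratio = compressed/original = 38417/74521 = 0.515519
savings = 1 - ratio = 1 - 0.515519 = 0.484481
as a percentage: 0.484481 * 100 = 48.45%

Space savings = 1 - 38417/74521 = 48.45%


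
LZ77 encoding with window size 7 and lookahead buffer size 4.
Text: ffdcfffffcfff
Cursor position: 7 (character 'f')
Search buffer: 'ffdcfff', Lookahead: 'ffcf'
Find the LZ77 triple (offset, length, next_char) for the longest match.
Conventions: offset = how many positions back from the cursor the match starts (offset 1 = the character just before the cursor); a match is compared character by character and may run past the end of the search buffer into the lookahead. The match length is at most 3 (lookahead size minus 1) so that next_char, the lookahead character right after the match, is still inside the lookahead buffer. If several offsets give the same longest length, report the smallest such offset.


Try each offset into the search buffer:
  offset=1 (pos 6, char 'f'): match length 2
  offset=2 (pos 5, char 'f'): match length 2
  offset=3 (pos 4, char 'f'): match length 2
  offset=4 (pos 3, char 'c'): match length 0
  offset=5 (pos 2, char 'd'): match length 0
  offset=6 (pos 1, char 'f'): match length 1
  offset=7 (pos 0, char 'f'): match length 2
Longest match has length 2, found at offsets 1, 2, 3, 7; take the smallest, offset 1.
next_char = character at position 7 + 2 = 9 -> 'c'

Best match: offset=1, length=2 (matching 'ff' starting at position 6)
LZ77 triple: (1, 2, 'c')


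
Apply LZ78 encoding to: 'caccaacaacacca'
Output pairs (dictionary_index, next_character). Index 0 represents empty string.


LZ78 encoding steps:
Dictionary: {0: ''}
Step 1: w='' (idx 0), next='c' -> output (0, 'c'), add 'c' as idx 1
Step 2: w='' (idx 0), next='a' -> output (0, 'a'), add 'a' as idx 2
Step 3: w='c' (idx 1), next='c' -> output (1, 'c'), add 'cc' as idx 3
Step 4: w='a' (idx 2), next='a' -> output (2, 'a'), add 'aa' as idx 4
Step 5: w='c' (idx 1), next='a' -> output (1, 'a'), add 'ca' as idx 5
Step 6: w='a' (idx 2), next='c' -> output (2, 'c'), add 'ac' as idx 6
Step 7: w='ac' (idx 6), next='c' -> output (6, 'c'), add 'acc' as idx 7
Step 8: w='a' (idx 2), end of input -> output (2, '')


Encoded: [(0, 'c'), (0, 'a'), (1, 'c'), (2, 'a'), (1, 'a'), (2, 'c'), (6, 'c'), (2, '')]


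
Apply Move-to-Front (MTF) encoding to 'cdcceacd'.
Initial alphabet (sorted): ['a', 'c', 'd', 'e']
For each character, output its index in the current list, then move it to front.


MTF encoding:
'c': index 1 in ['a', 'c', 'd', 'e'] -> ['c', 'a', 'd', 'e']
'd': index 2 in ['c', 'a', 'd', 'e'] -> ['d', 'c', 'a', 'e']
'c': index 1 in ['d', 'c', 'a', 'e'] -> ['c', 'd', 'a', 'e']
'c': index 0 in ['c', 'd', 'a', 'e'] -> ['c', 'd', 'a', 'e']
'e': index 3 in ['c', 'd', 'a', 'e'] -> ['e', 'c', 'd', 'a']
'a': index 3 in ['e', 'c', 'd', 'a'] -> ['a', 'e', 'c', 'd']
'c': index 2 in ['a', 'e', 'c', 'd'] -> ['c', 'a', 'e', 'd']
'd': index 3 in ['c', 'a', 'e', 'd'] -> ['d', 'c', 'a', 'e']


Output: [1, 2, 1, 0, 3, 3, 2, 3]


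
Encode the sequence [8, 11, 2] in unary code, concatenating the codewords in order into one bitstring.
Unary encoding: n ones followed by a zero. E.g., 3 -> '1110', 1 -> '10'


Encode each number as n ones followed by a terminating 0:
  8 -> 111111110 (9 bits)
  11 -> 111111111110 (12 bits)
  2 -> 110 (3 bits)
Total length = 9 + 12 + 3 = 24 bits.

Unary([8, 11, 2]) = 111111110111111111110110 (24 bits)


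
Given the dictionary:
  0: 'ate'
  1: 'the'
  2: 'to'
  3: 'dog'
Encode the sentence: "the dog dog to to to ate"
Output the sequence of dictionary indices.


Look up each word in the dictionary:
  'the' -> 1
  'dog' -> 3
  'dog' -> 3
  'to' -> 2
  'to' -> 2
  'to' -> 2
  'ate' -> 0

Encoded: [1, 3, 3, 2, 2, 2, 0]


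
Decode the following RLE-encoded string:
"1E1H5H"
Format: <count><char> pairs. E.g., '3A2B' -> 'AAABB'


Expanding each <count><char> pair:
  1E -> 'E'
  1H -> 'H'
  5H -> 'HHHHH'

Decoded = EHHHHHH


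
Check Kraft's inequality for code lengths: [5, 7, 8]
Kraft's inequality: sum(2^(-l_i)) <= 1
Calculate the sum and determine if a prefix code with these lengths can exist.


Sum = 2^(-5) + 2^(-7) + 2^(-8)
    = 0.03125 + 0.0078125 + 0.00390625
    = 11/256 = 0.04296875
Since 0.04296875 <= 1, Kraft's inequality IS satisfied.
A prefix code with these lengths CAN exist.

Kraft sum = 0.04296875. Satisfied.


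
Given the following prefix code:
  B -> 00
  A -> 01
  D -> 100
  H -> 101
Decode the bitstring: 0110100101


Decoding step by step:
Bits 01 -> A
Bits 101 -> H
Bits 00 -> B
Bits 101 -> H


Decoded message: AHBH


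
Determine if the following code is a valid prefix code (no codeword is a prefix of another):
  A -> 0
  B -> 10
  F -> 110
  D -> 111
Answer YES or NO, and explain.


Checking each pair (does one codeword prefix another?):
  A='0' vs B='10': no prefix
  A='0' vs F='110': no prefix
  A='0' vs D='111': no prefix
  B='10' vs A='0': no prefix
  B='10' vs F='110': no prefix
  B='10' vs D='111': no prefix
  F='110' vs A='0': no prefix
  F='110' vs B='10': no prefix
  F='110' vs D='111': no prefix
  D='111' vs A='0': no prefix
  D='111' vs B='10': no prefix
  D='111' vs F='110': no prefix
No violation found over all pairs.

YES -- this is a valid prefix code. No codeword is a prefix of any other codeword.


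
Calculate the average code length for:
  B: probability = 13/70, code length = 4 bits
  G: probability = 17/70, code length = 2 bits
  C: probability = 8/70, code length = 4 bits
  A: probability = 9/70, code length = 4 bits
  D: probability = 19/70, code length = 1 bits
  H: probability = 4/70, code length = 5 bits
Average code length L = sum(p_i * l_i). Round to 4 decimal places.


Weighted contributions p_i * l_i:
  B: (13/70) * 4 = 52/70
  G: (17/70) * 2 = 34/70
  C: (8/70) * 4 = 32/70
  A: (9/70) * 4 = 36/70
  D: (19/70) * 1 = 19/70
  H: (4/70) * 5 = 20/70
Sum = (52 + 34 + 32 + 36 + 19 + 20)/70 = 193/70

L = 193/70 = 2.7571 bits/symbol


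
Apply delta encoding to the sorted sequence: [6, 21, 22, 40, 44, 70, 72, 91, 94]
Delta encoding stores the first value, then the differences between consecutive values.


First value: 6
Deltas:
  21 - 6 = 15
  22 - 21 = 1
  40 - 22 = 18
  44 - 40 = 4
  70 - 44 = 26
  72 - 70 = 2
  91 - 72 = 19
  94 - 91 = 3


Delta encoded: [6, 15, 1, 18, 4, 26, 2, 19, 3]


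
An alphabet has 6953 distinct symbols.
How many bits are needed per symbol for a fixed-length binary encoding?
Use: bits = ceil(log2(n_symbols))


log2(6953) = 12.7634
Bracket: 2^12 = 4096 < 6953 <= 2^13 = 8192
So ceil(log2(6953)) = 13

bits = ceil(log2(6953)) = ceil(12.7634) = 13 bits


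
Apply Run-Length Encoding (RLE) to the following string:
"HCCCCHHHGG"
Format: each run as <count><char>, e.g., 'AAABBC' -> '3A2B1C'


Scanning runs left to right:
  i=0: run of 'H' x 1 -> '1H'
  i=1: run of 'C' x 4 -> '4C'
  i=5: run of 'H' x 3 -> '3H'
  i=8: run of 'G' x 2 -> '2G'

RLE = 1H4C3H2G


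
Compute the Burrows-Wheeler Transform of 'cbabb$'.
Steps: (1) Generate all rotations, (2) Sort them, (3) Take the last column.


Rotations (sorted):
  0: $cbabb -> last char: b
  1: abb$cb -> last char: b
  2: b$cbab -> last char: b
  3: babb$c -> last char: c
  4: bb$cba -> last char: a
  5: cbabb$ -> last char: $


BWT = bbbca$


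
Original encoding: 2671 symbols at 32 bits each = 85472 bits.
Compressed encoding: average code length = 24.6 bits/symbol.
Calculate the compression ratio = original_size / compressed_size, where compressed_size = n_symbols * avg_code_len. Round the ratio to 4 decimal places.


original_size = n_symbols * orig_bits = 2671 * 32 = 85472 bits
compressed_size = n_symbols * avg_code_len = 2671 * 24.6 = 65706.6 bits
ratio = original_size / compressed_size = 85472 / 65706.6 = 1.3008

Compression ratio = 1.3008


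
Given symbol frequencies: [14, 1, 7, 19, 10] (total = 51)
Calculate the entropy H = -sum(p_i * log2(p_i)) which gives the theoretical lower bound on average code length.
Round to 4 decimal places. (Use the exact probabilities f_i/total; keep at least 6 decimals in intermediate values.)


Per-symbol terms -p_i * log2(p_i) with p_i = f_i/51:
  p = 14/51 = 0.274510: log2(p) = -1.865070, -p*log2(p) = 0.511980
  p = 1/51 = 0.019608: log2(p) = -5.672425, -p*log2(p) = 0.111224
  p = 7/51 = 0.137255: log2(p) = -2.865070, -p*log2(p) = 0.393245
  p = 19/51 = 0.372549: log2(p) = -1.424498, -p*log2(p) = 0.530695
  p = 10/51 = 0.196078: log2(p) = -2.350497, -p*log2(p) = 0.460882
H = 0.511980 + 0.111224 + 0.393245 + 0.530695 + 0.460882 = 2.008026

H = 2.008 bits/symbol


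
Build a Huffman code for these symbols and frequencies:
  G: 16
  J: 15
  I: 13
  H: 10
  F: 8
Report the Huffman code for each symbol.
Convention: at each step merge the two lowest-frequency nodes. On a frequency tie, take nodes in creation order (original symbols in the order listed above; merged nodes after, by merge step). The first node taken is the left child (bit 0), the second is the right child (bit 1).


Huffman tree construction:
Step 1: Merge F(8) + H(10) = 18
Step 2: Merge I(13) + J(15) = 28
Step 3: Merge G(16) + (F+H)(18) = 34
Step 4: Merge (I+J)(28) + (G+(F+H))(34) = 62
Read each symbol's code off the tree from the root (left child = 0, right child = 1).

Codes:
  G: 10 (length 2)
  J: 01 (length 2)
  I: 00 (length 2)
  H: 111 (length 3)
  F: 110 (length 3)
Average code length: 142/62 = 2.2903 bits/symbol


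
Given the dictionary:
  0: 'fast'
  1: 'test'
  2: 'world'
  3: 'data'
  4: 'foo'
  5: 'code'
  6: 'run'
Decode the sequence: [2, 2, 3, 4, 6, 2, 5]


Look up each index in the dictionary:
  2 -> 'world'
  2 -> 'world'
  3 -> 'data'
  4 -> 'foo'
  6 -> 'run'
  2 -> 'world'
  5 -> 'code'

Decoded: "world world data foo run world code"


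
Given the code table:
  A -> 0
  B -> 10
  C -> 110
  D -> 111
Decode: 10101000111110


Decoding:
10 -> B
10 -> B
10 -> B
0 -> A
0 -> A
111 -> D
110 -> C


Result: BBBAADC


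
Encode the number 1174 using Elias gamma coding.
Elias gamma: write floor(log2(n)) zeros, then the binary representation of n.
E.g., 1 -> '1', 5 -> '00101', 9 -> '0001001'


num_bits = floor(log2(1174)) + 1 = 11
leading_zeros = num_bits - 1 = 10
binary(1174) = 10010010110

Elias gamma(1174) = '0000000000' + '10010010110' = 000000000010010010110 (21 bits)


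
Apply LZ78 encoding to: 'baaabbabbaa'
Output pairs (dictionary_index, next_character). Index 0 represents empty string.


LZ78 encoding steps:
Dictionary: {0: ''}
Step 1: w='' (idx 0), next='b' -> output (0, 'b'), add 'b' as idx 1
Step 2: w='' (idx 0), next='a' -> output (0, 'a'), add 'a' as idx 2
Step 3: w='a' (idx 2), next='a' -> output (2, 'a'), add 'aa' as idx 3
Step 4: w='b' (idx 1), next='b' -> output (1, 'b'), add 'bb' as idx 4
Step 5: w='a' (idx 2), next='b' -> output (2, 'b'), add 'ab' as idx 5
Step 6: w='b' (idx 1), next='a' -> output (1, 'a'), add 'ba' as idx 6
Step 7: w='a' (idx 2), end of input -> output (2, '')


Encoded: [(0, 'b'), (0, 'a'), (2, 'a'), (1, 'b'), (2, 'b'), (1, 'a'), (2, '')]


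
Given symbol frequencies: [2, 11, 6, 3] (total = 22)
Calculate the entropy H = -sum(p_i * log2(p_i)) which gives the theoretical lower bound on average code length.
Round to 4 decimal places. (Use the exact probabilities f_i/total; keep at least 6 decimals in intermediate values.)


Per-symbol terms -p_i * log2(p_i) with p_i = f_i/22:
  p = 2/22 = 0.090909: log2(p) = -3.459432, -p*log2(p) = 0.314494
  p = 11/22 = 0.500000: log2(p) = -1.000000, -p*log2(p) = 0.500000
  p = 6/22 = 0.272727: log2(p) = -1.874469, -p*log2(p) = 0.511219
  p = 3/22 = 0.136364: log2(p) = -2.874469, -p*log2(p) = 0.391973
H = 0.314494 + 0.500000 + 0.511219 + 0.391973 = 1.717686

H = 1.7177 bits/symbol


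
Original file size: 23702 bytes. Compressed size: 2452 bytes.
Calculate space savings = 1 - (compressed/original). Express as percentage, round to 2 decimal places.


ratio = compressed/original = 2452/23702 = 0.103451
savings = 1 - ratio = 1 - 0.103451 = 0.896549
as a percentage: 0.896549 * 100 = 89.65%

Space savings = 1 - 2452/23702 = 89.65%


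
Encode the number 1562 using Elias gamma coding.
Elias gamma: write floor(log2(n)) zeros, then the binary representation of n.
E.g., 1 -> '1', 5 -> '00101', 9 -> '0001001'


num_bits = floor(log2(1562)) + 1 = 11
leading_zeros = num_bits - 1 = 10
binary(1562) = 11000011010

Elias gamma(1562) = '0000000000' + '11000011010' = 000000000011000011010 (21 bits)


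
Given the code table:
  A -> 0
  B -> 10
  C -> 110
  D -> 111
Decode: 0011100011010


Decoding:
0 -> A
0 -> A
111 -> D
0 -> A
0 -> A
0 -> A
110 -> C
10 -> B


Result: AADAAACB


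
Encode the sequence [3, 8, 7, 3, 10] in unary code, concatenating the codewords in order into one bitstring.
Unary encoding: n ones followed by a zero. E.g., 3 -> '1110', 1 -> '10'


Encode each number as n ones followed by a terminating 0:
  3 -> 1110 (4 bits)
  8 -> 111111110 (9 bits)
  7 -> 11111110 (8 bits)
  3 -> 1110 (4 bits)
  10 -> 11111111110 (11 bits)
Total length = 4 + 9 + 8 + 4 + 11 = 36 bits.

Unary([3, 8, 7, 3, 10]) = 111011111111011111110111011111111110 (36 bits)


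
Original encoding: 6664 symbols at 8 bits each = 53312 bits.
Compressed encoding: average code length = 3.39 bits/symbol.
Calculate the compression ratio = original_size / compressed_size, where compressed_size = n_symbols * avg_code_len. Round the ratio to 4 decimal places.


original_size = n_symbols * orig_bits = 6664 * 8 = 53312 bits
compressed_size = n_symbols * avg_code_len = 6664 * 3.39 = 22590.96 bits
ratio = original_size / compressed_size = 53312 / 22590.96 = 2.3599

Compression ratio = 2.3599


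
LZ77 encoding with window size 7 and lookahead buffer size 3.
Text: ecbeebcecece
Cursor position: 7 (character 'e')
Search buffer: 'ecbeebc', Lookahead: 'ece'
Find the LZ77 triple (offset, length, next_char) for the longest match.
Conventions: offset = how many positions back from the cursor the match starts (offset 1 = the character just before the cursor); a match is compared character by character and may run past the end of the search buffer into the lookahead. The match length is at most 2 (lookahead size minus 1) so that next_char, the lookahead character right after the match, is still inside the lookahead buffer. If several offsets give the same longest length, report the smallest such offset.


Try each offset into the search buffer:
  offset=1 (pos 6, char 'c'): match length 0
  offset=2 (pos 5, char 'b'): match length 0
  offset=3 (pos 4, char 'e'): match length 1
  offset=4 (pos 3, char 'e'): match length 1
  offset=5 (pos 2, char 'b'): match length 0
  offset=6 (pos 1, char 'c'): match length 0
  offset=7 (pos 0, char 'e'): match length 2
Longest match has length 2 at offset 7.
next_char = character at position 7 + 2 = 9 -> 'e'

Best match: offset=7, length=2 (matching 'ec' starting at position 0)
LZ77 triple: (7, 2, 'e')


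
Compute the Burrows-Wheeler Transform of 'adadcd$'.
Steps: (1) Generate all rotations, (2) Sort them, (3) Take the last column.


Rotations (sorted):
  0: $adadcd -> last char: d
  1: adadcd$ -> last char: $
  2: adcd$ad -> last char: d
  3: cd$adad -> last char: d
  4: d$adadc -> last char: c
  5: dadcd$a -> last char: a
  6: dcd$ada -> last char: a


BWT = d$ddcaa


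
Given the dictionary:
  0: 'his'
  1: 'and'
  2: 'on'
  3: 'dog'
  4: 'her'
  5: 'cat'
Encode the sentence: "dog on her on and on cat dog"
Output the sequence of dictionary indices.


Look up each word in the dictionary:
  'dog' -> 3
  'on' -> 2
  'her' -> 4
  'on' -> 2
  'and' -> 1
  'on' -> 2
  'cat' -> 5
  'dog' -> 3

Encoded: [3, 2, 4, 2, 1, 2, 5, 3]


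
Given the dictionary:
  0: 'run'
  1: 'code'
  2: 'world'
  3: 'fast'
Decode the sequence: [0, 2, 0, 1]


Look up each index in the dictionary:
  0 -> 'run'
  2 -> 'world'
  0 -> 'run'
  1 -> 'code'

Decoded: "run world run code"


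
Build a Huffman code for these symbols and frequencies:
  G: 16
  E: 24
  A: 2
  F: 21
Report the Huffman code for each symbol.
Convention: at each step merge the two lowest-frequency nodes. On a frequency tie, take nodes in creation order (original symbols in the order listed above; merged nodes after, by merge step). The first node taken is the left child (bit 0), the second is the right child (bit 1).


Huffman tree construction:
Step 1: Merge A(2) + G(16) = 18
Step 2: Merge (A+G)(18) + F(21) = 39
Step 3: Merge E(24) + ((A+G)+F)(39) = 63
Read each symbol's code off the tree from the root (left child = 0, right child = 1).

Codes:
  G: 101 (length 3)
  E: 0 (length 1)
  A: 100 (length 3)
  F: 11 (length 2)
Average code length: 120/63 = 1.9048 bits/symbol


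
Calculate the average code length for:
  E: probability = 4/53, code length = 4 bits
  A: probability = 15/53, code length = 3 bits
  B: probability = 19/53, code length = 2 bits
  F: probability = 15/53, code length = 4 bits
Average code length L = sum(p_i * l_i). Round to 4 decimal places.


Weighted contributions p_i * l_i:
  E: (4/53) * 4 = 16/53
  A: (15/53) * 3 = 45/53
  B: (19/53) * 2 = 38/53
  F: (15/53) * 4 = 60/53
Sum = (16 + 45 + 38 + 60)/53 = 159/53

L = 159/53 = 3.0000 bits/symbol


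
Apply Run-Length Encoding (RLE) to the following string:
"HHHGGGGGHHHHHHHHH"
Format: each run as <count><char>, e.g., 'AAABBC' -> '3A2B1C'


Scanning runs left to right:
  i=0: run of 'H' x 3 -> '3H'
  i=3: run of 'G' x 5 -> '5G'
  i=8: run of 'H' x 9 -> '9H'

RLE = 3H5G9H


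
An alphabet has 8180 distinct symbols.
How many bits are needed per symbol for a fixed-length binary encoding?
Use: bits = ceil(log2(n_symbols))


log2(8180) = 12.9979
Bracket: 2^12 = 4096 < 8180 <= 2^13 = 8192
So ceil(log2(8180)) = 13

bits = ceil(log2(8180)) = ceil(12.9979) = 13 bits


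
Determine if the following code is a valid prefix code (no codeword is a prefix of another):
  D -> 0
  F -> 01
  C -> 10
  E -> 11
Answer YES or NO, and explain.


Checking each pair (does one codeword prefix another?):
  D='0' vs F='01': prefix -- VIOLATION

NO -- this is NOT a valid prefix code. D (0) is a prefix of F (01).


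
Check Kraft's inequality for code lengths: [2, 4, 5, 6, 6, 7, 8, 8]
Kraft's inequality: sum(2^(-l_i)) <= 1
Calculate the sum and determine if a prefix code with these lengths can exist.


Sum = 2^(-2) + 2^(-4) + 2^(-5) + 2^(-6) + 2^(-6) + 2^(-7) + 2^(-8) + 2^(-8)
    = 0.25 + 0.0625 + 0.03125 + 0.015625 + 0.015625 + 0.0078125 + 0.00390625 + 0.00390625
    = 100/256 = 0.390625
Since 0.390625 <= 1, Kraft's inequality IS satisfied.
A prefix code with these lengths CAN exist.

Kraft sum = 0.390625. Satisfied.


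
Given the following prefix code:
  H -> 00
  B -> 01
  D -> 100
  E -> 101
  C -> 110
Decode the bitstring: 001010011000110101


Decoding step by step:
Bits 00 -> H
Bits 101 -> E
Bits 00 -> H
Bits 110 -> C
Bits 00 -> H
Bits 110 -> C
Bits 101 -> E


Decoded message: HEHCHCE


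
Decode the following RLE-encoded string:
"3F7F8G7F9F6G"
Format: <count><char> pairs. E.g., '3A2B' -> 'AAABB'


Expanding each <count><char> pair:
  3F -> 'FFF'
  7F -> 'FFFFFFF'
  8G -> 'GGGGGGGG'
  7F -> 'FFFFFFF'
  9F -> 'FFFFFFFFF'
  6G -> 'GGGGGG'

Decoded = FFFFFFFFFFGGGGGGGGFFFFFFFFFFFFFFFFGGGGGG


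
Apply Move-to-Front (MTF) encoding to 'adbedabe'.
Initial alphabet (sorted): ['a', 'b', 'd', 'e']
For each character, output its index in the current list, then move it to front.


MTF encoding:
'a': index 0 in ['a', 'b', 'd', 'e'] -> ['a', 'b', 'd', 'e']
'd': index 2 in ['a', 'b', 'd', 'e'] -> ['d', 'a', 'b', 'e']
'b': index 2 in ['d', 'a', 'b', 'e'] -> ['b', 'd', 'a', 'e']
'e': index 3 in ['b', 'd', 'a', 'e'] -> ['e', 'b', 'd', 'a']
'd': index 2 in ['e', 'b', 'd', 'a'] -> ['d', 'e', 'b', 'a']
'a': index 3 in ['d', 'e', 'b', 'a'] -> ['a', 'd', 'e', 'b']
'b': index 3 in ['a', 'd', 'e', 'b'] -> ['b', 'a', 'd', 'e']
'e': index 3 in ['b', 'a', 'd', 'e'] -> ['e', 'b', 'a', 'd']


Output: [0, 2, 2, 3, 2, 3, 3, 3]


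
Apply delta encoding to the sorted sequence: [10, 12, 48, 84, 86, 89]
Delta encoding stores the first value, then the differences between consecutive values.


First value: 10
Deltas:
  12 - 10 = 2
  48 - 12 = 36
  84 - 48 = 36
  86 - 84 = 2
  89 - 86 = 3


Delta encoded: [10, 2, 36, 36, 2, 3]


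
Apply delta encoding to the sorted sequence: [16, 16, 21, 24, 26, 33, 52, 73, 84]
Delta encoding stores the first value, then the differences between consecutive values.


First value: 16
Deltas:
  16 - 16 = 0
  21 - 16 = 5
  24 - 21 = 3
  26 - 24 = 2
  33 - 26 = 7
  52 - 33 = 19
  73 - 52 = 21
  84 - 73 = 11


Delta encoded: [16, 0, 5, 3, 2, 7, 19, 21, 11]


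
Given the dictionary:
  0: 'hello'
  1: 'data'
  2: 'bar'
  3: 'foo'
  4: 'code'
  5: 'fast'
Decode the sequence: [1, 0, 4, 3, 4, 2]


Look up each index in the dictionary:
  1 -> 'data'
  0 -> 'hello'
  4 -> 'code'
  3 -> 'foo'
  4 -> 'code'
  2 -> 'bar'

Decoded: "data hello code foo code bar"


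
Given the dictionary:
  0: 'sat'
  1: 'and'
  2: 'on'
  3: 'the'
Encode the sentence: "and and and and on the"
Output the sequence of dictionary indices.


Look up each word in the dictionary:
  'and' -> 1
  'and' -> 1
  'and' -> 1
  'and' -> 1
  'on' -> 2
  'the' -> 3

Encoded: [1, 1, 1, 1, 2, 3]


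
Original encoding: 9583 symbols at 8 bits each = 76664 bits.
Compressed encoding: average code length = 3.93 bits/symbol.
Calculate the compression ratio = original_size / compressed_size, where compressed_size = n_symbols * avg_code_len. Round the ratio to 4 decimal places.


original_size = n_symbols * orig_bits = 9583 * 8 = 76664 bits
compressed_size = n_symbols * avg_code_len = 9583 * 3.93 = 37661.19 bits
ratio = original_size / compressed_size = 76664 / 37661.19 = 2.0356

Compression ratio = 2.0356


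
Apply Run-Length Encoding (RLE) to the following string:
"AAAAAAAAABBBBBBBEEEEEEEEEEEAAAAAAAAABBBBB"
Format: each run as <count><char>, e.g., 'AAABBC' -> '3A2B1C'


Scanning runs left to right:
  i=0: run of 'A' x 9 -> '9A'
  i=9: run of 'B' x 7 -> '7B'
  i=16: run of 'E' x 11 -> '11E'
  i=27: run of 'A' x 9 -> '9A'
  i=36: run of 'B' x 5 -> '5B'

RLE = 9A7B11E9A5B


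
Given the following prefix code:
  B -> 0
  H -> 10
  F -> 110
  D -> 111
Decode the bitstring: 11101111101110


Decoding step by step:
Bits 111 -> D
Bits 0 -> B
Bits 111 -> D
Bits 110 -> F
Bits 111 -> D
Bits 0 -> B


Decoded message: DBDFDB


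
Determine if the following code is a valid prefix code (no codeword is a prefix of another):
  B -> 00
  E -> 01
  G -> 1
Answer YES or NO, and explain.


Checking each pair (does one codeword prefix another?):
  B='00' vs E='01': no prefix
  B='00' vs G='1': no prefix
  E='01' vs B='00': no prefix
  E='01' vs G='1': no prefix
  G='1' vs B='00': no prefix
  G='1' vs E='01': no prefix
No violation found over all pairs.

YES -- this is a valid prefix code. No codeword is a prefix of any other codeword.


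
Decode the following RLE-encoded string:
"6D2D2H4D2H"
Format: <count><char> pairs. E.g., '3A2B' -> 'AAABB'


Expanding each <count><char> pair:
  6D -> 'DDDDDD'
  2D -> 'DD'
  2H -> 'HH'
  4D -> 'DDDD'
  2H -> 'HH'

Decoded = DDDDDDDDHHDDDDHH


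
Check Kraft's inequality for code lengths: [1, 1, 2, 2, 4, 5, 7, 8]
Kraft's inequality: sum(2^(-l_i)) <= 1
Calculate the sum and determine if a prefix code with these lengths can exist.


Sum = 2^(-1) + 2^(-1) + 2^(-2) + 2^(-2) + 2^(-4) + 2^(-5) + 2^(-7) + 2^(-8)
    = 0.5 + 0.5 + 0.25 + 0.25 + 0.0625 + 0.03125 + 0.0078125 + 0.00390625
    = 411/256 = 1.60546875
Since 1.60546875 > 1, Kraft's inequality is NOT satisfied.
A prefix code with these lengths CANNOT exist.

Kraft sum = 1.60546875. Not satisfied.


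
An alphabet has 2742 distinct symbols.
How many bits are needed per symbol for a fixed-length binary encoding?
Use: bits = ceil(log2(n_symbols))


log2(2742) = 11.421
Bracket: 2^11 = 2048 < 2742 <= 2^12 = 4096
So ceil(log2(2742)) = 12

bits = ceil(log2(2742)) = ceil(11.421) = 12 bits


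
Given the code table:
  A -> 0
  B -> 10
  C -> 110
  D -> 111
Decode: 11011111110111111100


Decoding:
110 -> C
111 -> D
111 -> D
10 -> B
111 -> D
111 -> D
10 -> B
0 -> A


Result: CDDBDDBA


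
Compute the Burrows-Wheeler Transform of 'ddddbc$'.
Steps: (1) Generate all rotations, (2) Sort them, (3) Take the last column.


Rotations (sorted):
  0: $ddddbc -> last char: c
  1: bc$dddd -> last char: d
  2: c$ddddb -> last char: b
  3: dbc$ddd -> last char: d
  4: ddbc$dd -> last char: d
  5: dddbc$d -> last char: d
  6: ddddbc$ -> last char: $


BWT = cdbddd$


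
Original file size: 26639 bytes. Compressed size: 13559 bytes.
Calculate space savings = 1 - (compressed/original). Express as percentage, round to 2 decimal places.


ratio = compressed/original = 13559/26639 = 0.508991
savings = 1 - ratio = 1 - 0.508991 = 0.491009
as a percentage: 0.491009 * 100 = 49.1%

Space savings = 1 - 13559/26639 = 49.1%


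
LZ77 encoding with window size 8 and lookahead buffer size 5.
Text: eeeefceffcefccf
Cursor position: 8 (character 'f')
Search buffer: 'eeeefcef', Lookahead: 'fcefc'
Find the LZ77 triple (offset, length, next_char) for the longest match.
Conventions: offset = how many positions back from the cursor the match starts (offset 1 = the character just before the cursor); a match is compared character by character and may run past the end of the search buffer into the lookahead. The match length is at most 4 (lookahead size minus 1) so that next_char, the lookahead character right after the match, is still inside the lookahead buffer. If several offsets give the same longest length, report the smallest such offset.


Try each offset into the search buffer:
  offset=1 (pos 7, char 'f'): match length 1
  offset=2 (pos 6, char 'e'): match length 0
  offset=3 (pos 5, char 'c'): match length 0
  offset=4 (pos 4, char 'f'): match length 4
  offset=5 (pos 3, char 'e'): match length 0
  offset=6 (pos 2, char 'e'): match length 0
  offset=7 (pos 1, char 'e'): match length 0
  offset=8 (pos 0, char 'e'): match length 0
Longest match has length 4 at offset 4.
next_char = character at position 8 + 4 = 12 -> 'c'

Best match: offset=4, length=4 (matching 'fcef' starting at position 4)
LZ77 triple: (4, 4, 'c')


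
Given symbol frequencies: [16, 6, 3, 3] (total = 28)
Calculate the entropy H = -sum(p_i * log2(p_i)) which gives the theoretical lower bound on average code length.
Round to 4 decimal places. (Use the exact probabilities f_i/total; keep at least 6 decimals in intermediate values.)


Per-symbol terms -p_i * log2(p_i) with p_i = f_i/28:
  p = 16/28 = 0.571429: log2(p) = -0.807355, -p*log2(p) = 0.461346
  p = 6/28 = 0.214286: log2(p) = -2.222392, -p*log2(p) = 0.476227
  p = 3/28 = 0.107143: log2(p) = -3.222392, -p*log2(p) = 0.345256
  p = 3/28 = 0.107143: log2(p) = -3.222392, -p*log2(p) = 0.345256
H = 0.461346 + 0.476227 + 0.345256 + 0.345256 = 1.628085

H = 1.6281 bits/symbol


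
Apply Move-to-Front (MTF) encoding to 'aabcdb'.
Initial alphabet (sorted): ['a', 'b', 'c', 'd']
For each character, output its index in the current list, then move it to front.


MTF encoding:
'a': index 0 in ['a', 'b', 'c', 'd'] -> ['a', 'b', 'c', 'd']
'a': index 0 in ['a', 'b', 'c', 'd'] -> ['a', 'b', 'c', 'd']
'b': index 1 in ['a', 'b', 'c', 'd'] -> ['b', 'a', 'c', 'd']
'c': index 2 in ['b', 'a', 'c', 'd'] -> ['c', 'b', 'a', 'd']
'd': index 3 in ['c', 'b', 'a', 'd'] -> ['d', 'c', 'b', 'a']
'b': index 2 in ['d', 'c', 'b', 'a'] -> ['b', 'd', 'c', 'a']


Output: [0, 0, 1, 2, 3, 2]


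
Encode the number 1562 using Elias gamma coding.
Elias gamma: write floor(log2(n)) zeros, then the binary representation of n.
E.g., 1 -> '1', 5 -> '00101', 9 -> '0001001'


num_bits = floor(log2(1562)) + 1 = 11
leading_zeros = num_bits - 1 = 10
binary(1562) = 11000011010

Elias gamma(1562) = '0000000000' + '11000011010' = 000000000011000011010 (21 bits)


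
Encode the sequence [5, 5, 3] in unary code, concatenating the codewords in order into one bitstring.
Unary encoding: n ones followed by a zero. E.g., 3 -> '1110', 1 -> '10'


Encode each number as n ones followed by a terminating 0:
  5 -> 111110 (6 bits)
  5 -> 111110 (6 bits)
  3 -> 1110 (4 bits)
Total length = 6 + 6 + 4 = 16 bits.

Unary([5, 5, 3]) = 1111101111101110 (16 bits)


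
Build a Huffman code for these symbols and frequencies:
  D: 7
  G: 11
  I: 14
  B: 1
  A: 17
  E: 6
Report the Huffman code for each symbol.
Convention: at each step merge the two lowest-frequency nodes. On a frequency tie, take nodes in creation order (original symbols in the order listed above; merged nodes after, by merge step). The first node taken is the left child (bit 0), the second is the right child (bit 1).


Huffman tree construction:
Step 1: Merge B(1) + E(6) = 7
Step 2: Merge D(7) + (B+E)(7) = 14
Step 3: Merge G(11) + I(14) = 25
Step 4: Merge (D+(B+E))(14) + A(17) = 31
Step 5: Merge (G+I)(25) + ((D+(B+E))+A)(31) = 56
Read each symbol's code off the tree from the root (left child = 0, right child = 1).

Codes:
  D: 100 (length 3)
  G: 00 (length 2)
  I: 01 (length 2)
  B: 1010 (length 4)
  A: 11 (length 2)
  E: 1011 (length 4)
Average code length: 133/56 = 2.3750 bits/symbol


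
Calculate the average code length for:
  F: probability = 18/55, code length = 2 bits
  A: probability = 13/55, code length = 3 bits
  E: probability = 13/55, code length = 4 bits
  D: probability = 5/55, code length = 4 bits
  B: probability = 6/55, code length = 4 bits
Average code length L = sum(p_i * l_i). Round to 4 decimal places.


Weighted contributions p_i * l_i:
  F: (18/55) * 2 = 36/55
  A: (13/55) * 3 = 39/55
  E: (13/55) * 4 = 52/55
  D: (5/55) * 4 = 20/55
  B: (6/55) * 4 = 24/55
Sum = (36 + 39 + 52 + 20 + 24)/55 = 171/55

L = 171/55 = 3.1091 bits/symbol


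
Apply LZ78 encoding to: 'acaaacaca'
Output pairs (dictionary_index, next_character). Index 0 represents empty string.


LZ78 encoding steps:
Dictionary: {0: ''}
Step 1: w='' (idx 0), next='a' -> output (0, 'a'), add 'a' as idx 1
Step 2: w='' (idx 0), next='c' -> output (0, 'c'), add 'c' as idx 2
Step 3: w='a' (idx 1), next='a' -> output (1, 'a'), add 'aa' as idx 3
Step 4: w='a' (idx 1), next='c' -> output (1, 'c'), add 'ac' as idx 4
Step 5: w='ac' (idx 4), next='a' -> output (4, 'a'), add 'aca' as idx 5


Encoded: [(0, 'a'), (0, 'c'), (1, 'a'), (1, 'c'), (4, 'a')]


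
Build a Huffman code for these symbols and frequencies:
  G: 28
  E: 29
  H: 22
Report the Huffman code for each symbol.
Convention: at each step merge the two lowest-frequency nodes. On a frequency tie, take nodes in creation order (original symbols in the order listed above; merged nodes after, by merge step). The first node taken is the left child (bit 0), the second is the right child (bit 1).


Huffman tree construction:
Step 1: Merge H(22) + G(28) = 50
Step 2: Merge E(29) + (H+G)(50) = 79
Read each symbol's code off the tree from the root (left child = 0, right child = 1).

Codes:
  G: 11 (length 2)
  E: 0 (length 1)
  H: 10 (length 2)
Average code length: 129/79 = 1.6329 bits/symbol


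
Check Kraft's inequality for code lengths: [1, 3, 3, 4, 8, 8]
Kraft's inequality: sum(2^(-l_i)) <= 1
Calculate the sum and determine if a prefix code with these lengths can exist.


Sum = 2^(-1) + 2^(-3) + 2^(-3) + 2^(-4) + 2^(-8) + 2^(-8)
    = 0.5 + 0.125 + 0.125 + 0.0625 + 0.00390625 + 0.00390625
    = 210/256 = 0.8203125
Since 0.8203125 <= 1, Kraft's inequality IS satisfied.
A prefix code with these lengths CAN exist.

Kraft sum = 0.8203125. Satisfied.


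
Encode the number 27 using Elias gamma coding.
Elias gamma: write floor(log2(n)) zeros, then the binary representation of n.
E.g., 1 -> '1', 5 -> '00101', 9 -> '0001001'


num_bits = floor(log2(27)) + 1 = 5
leading_zeros = num_bits - 1 = 4
binary(27) = 11011

Elias gamma(27) = '0000' + '11011' = 000011011 (9 bits)


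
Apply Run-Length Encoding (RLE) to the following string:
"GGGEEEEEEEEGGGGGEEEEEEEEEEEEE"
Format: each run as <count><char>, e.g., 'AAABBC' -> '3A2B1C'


Scanning runs left to right:
  i=0: run of 'G' x 3 -> '3G'
  i=3: run of 'E' x 8 -> '8E'
  i=11: run of 'G' x 5 -> '5G'
  i=16: run of 'E' x 13 -> '13E'

RLE = 3G8E5G13E


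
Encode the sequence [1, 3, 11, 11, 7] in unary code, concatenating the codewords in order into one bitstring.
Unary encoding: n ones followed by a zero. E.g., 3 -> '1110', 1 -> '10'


Encode each number as n ones followed by a terminating 0:
  1 -> 10 (2 bits)
  3 -> 1110 (4 bits)
  11 -> 111111111110 (12 bits)
  11 -> 111111111110 (12 bits)
  7 -> 11111110 (8 bits)
Total length = 2 + 4 + 12 + 12 + 8 = 38 bits.

Unary([1, 3, 11, 11, 7]) = 10111011111111111011111111111011111110 (38 bits)


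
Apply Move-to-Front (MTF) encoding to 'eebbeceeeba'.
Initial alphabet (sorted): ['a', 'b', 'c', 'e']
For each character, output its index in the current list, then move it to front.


MTF encoding:
'e': index 3 in ['a', 'b', 'c', 'e'] -> ['e', 'a', 'b', 'c']
'e': index 0 in ['e', 'a', 'b', 'c'] -> ['e', 'a', 'b', 'c']
'b': index 2 in ['e', 'a', 'b', 'c'] -> ['b', 'e', 'a', 'c']
'b': index 0 in ['b', 'e', 'a', 'c'] -> ['b', 'e', 'a', 'c']
'e': index 1 in ['b', 'e', 'a', 'c'] -> ['e', 'b', 'a', 'c']
'c': index 3 in ['e', 'b', 'a', 'c'] -> ['c', 'e', 'b', 'a']
'e': index 1 in ['c', 'e', 'b', 'a'] -> ['e', 'c', 'b', 'a']
'e': index 0 in ['e', 'c', 'b', 'a'] -> ['e', 'c', 'b', 'a']
'e': index 0 in ['e', 'c', 'b', 'a'] -> ['e', 'c', 'b', 'a']
'b': index 2 in ['e', 'c', 'b', 'a'] -> ['b', 'e', 'c', 'a']
'a': index 3 in ['b', 'e', 'c', 'a'] -> ['a', 'b', 'e', 'c']


Output: [3, 0, 2, 0, 1, 3, 1, 0, 0, 2, 3]


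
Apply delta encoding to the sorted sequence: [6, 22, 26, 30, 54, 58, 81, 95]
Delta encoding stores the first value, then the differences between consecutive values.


First value: 6
Deltas:
  22 - 6 = 16
  26 - 22 = 4
  30 - 26 = 4
  54 - 30 = 24
  58 - 54 = 4
  81 - 58 = 23
  95 - 81 = 14


Delta encoded: [6, 16, 4, 4, 24, 4, 23, 14]


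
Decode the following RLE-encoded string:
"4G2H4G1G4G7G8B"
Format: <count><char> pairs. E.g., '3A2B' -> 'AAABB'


Expanding each <count><char> pair:
  4G -> 'GGGG'
  2H -> 'HH'
  4G -> 'GGGG'
  1G -> 'G'
  4G -> 'GGGG'
  7G -> 'GGGGGGG'
  8B -> 'BBBBBBBB'

Decoded = GGGGHHGGGGGGGGGGGGGGGGBBBBBBBB


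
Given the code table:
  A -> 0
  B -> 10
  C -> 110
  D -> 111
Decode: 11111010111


Decoding:
111 -> D
110 -> C
10 -> B
111 -> D


Result: DCBD


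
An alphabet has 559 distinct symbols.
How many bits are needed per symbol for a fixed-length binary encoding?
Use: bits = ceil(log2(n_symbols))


log2(559) = 9.1267
Bracket: 2^9 = 512 < 559 <= 2^10 = 1024
So ceil(log2(559)) = 10

bits = ceil(log2(559)) = ceil(9.1267) = 10 bits


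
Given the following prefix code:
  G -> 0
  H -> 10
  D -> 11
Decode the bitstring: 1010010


Decoding step by step:
Bits 10 -> H
Bits 10 -> H
Bits 0 -> G
Bits 10 -> H


Decoded message: HHGH


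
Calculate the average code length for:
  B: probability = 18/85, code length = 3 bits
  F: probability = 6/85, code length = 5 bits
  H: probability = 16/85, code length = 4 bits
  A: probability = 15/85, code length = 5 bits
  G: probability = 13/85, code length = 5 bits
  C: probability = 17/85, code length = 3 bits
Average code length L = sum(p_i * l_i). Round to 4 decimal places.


Weighted contributions p_i * l_i:
  B: (18/85) * 3 = 54/85
  F: (6/85) * 5 = 30/85
  H: (16/85) * 4 = 64/85
  A: (15/85) * 5 = 75/85
  G: (13/85) * 5 = 65/85
  C: (17/85) * 3 = 51/85
Sum = (54 + 30 + 64 + 75 + 65 + 51)/85 = 339/85

L = 339/85 = 3.9882 bits/symbol
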